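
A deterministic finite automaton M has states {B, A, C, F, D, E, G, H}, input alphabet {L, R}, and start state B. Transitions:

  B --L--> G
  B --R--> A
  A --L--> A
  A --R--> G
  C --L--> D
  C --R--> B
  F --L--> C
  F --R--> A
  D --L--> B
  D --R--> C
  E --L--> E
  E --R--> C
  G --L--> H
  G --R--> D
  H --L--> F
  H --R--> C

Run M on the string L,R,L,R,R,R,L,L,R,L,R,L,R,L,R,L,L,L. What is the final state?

Trace: B -L-> G -R-> D -L-> B -R-> A -R-> G -R-> D -L-> B -L-> G -R-> D -L-> B -R-> A -L-> A -R-> G -L-> H -R-> C -L-> D -L-> B -L-> G

G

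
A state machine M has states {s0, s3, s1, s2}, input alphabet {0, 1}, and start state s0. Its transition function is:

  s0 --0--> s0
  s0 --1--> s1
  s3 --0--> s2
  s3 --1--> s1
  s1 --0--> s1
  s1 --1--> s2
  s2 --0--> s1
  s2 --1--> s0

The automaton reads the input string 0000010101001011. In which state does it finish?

Trace: s0 -0-> s0 -0-> s0 -0-> s0 -0-> s0 -0-> s0 -1-> s1 -0-> s1 -1-> s2 -0-> s1 -1-> s2 -0-> s1 -0-> s1 -1-> s2 -0-> s1 -1-> s2 -1-> s0

s0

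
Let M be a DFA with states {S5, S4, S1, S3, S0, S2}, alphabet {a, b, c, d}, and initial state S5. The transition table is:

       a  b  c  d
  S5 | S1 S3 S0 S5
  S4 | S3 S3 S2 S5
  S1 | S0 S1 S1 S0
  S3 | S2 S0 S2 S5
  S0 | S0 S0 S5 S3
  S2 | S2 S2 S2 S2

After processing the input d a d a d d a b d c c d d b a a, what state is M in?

Trace: S5 -d-> S5 -a-> S1 -d-> S0 -a-> S0 -d-> S3 -d-> S5 -a-> S1 -b-> S1 -d-> S0 -c-> S5 -c-> S0 -d-> S3 -d-> S5 -b-> S3 -a-> S2 -a-> S2

S2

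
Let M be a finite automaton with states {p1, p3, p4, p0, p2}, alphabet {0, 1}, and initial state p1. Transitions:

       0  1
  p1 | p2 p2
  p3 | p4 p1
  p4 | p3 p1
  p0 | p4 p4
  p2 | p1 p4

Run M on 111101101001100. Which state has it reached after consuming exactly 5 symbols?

p1 → p2 → p4 → p1 → p2 → p1
After 5 symbols: p1.

p1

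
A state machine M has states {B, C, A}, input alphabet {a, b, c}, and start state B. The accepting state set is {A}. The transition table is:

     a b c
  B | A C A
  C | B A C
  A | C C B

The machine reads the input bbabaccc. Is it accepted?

Trace: B -b-> C -b-> A -a-> C -b-> A -a-> C -c-> C -c-> C -c-> C
End state C is not accepting.

No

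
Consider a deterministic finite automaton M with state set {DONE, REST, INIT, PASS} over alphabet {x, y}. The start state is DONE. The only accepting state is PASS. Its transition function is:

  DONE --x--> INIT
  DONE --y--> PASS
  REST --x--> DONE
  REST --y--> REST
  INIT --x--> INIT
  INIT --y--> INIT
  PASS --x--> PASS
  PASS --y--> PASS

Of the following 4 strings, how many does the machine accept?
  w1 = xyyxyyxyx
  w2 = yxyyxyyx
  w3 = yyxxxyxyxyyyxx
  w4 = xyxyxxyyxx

w1: DONE → INIT → INIT → INIT → INIT → INIT → INIT → INIT → INIT → INIT  → end INIT, rejected
w2: DONE → PASS → PASS → PASS → PASS → PASS → PASS → PASS → PASS  → end PASS, accepted
w3: DONE → PASS → PASS → PASS → PASS → PASS → PASS → PASS → PASS → PASS → PASS → PASS → PASS → PASS → PASS  → end PASS, accepted
w4: DONE → INIT → INIT → INIT → INIT → INIT → INIT → INIT → INIT → INIT → INIT  → end INIT, rejected

2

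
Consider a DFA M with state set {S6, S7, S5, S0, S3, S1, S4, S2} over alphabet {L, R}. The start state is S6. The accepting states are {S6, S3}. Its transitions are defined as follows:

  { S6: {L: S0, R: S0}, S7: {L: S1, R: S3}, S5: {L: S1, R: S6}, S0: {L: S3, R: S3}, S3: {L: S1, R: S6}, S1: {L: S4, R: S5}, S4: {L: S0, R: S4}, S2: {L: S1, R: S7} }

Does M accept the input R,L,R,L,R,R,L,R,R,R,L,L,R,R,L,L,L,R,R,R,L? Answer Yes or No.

Yes

S6 → S0 → S3 → S6 → S0 → S3 → S6 → S0 → S3 → S6 → S0 → S3 → S1 → S5 → S6 → S0 → S3 → S1 → S5 → S6 → S0 → S3
End state S3 is accepting.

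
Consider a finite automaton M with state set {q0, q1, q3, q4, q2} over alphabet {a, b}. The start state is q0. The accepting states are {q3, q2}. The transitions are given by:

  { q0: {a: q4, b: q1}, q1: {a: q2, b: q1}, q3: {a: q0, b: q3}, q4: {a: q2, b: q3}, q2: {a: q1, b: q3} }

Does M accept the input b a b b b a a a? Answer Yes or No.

Trace: q0 -b-> q1 -a-> q2 -b-> q3 -b-> q3 -b-> q3 -a-> q0 -a-> q4 -a-> q2
End state q2 is accepting.

Yes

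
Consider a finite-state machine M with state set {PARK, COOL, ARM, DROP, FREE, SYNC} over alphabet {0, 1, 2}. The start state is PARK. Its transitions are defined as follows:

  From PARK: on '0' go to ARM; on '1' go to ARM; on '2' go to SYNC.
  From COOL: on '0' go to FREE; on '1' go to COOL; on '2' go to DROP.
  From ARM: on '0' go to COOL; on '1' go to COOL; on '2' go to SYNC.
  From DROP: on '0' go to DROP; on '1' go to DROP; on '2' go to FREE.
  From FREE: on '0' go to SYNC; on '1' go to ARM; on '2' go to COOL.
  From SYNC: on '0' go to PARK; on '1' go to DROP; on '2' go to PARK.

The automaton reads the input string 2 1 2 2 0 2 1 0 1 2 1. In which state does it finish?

PARK → SYNC → DROP → FREE → COOL → FREE → COOL → COOL → FREE → ARM → SYNC → DROP

DROP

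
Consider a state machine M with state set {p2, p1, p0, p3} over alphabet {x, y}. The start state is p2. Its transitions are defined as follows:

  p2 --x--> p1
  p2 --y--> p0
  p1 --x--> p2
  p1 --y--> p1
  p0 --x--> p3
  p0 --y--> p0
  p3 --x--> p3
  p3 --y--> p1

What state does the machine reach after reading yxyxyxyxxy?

Trace: p2 -y-> p0 -x-> p3 -y-> p1 -x-> p2 -y-> p0 -x-> p3 -y-> p1 -x-> p2 -x-> p1 -y-> p1

p1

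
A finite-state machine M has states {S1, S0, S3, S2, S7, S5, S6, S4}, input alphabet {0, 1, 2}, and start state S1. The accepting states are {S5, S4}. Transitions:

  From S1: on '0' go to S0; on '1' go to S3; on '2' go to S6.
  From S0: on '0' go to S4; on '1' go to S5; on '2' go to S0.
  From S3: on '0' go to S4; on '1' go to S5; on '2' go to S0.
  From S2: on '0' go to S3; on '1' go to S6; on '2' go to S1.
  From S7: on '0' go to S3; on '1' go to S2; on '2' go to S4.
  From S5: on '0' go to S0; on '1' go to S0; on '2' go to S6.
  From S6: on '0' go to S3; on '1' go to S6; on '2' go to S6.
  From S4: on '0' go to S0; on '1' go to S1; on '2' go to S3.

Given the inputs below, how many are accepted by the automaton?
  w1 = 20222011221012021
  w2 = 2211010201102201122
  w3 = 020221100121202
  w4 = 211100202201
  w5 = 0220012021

w1: Trace: S1 -2-> S6 -0-> S3 -2-> S0 -2-> S0 -2-> S0 -0-> S4 -1-> S1 -1-> S3 -2-> S0 -2-> S0 -1-> S5 -0-> S0 -1-> S5 -2-> S6 -0-> S3 -2-> S0 -1-> S5  → end S5, accepted
w2: Trace: S1 -2-> S6 -2-> S6 -1-> S6 -1-> S6 -0-> S3 -1-> S5 -0-> S0 -2-> S0 -0-> S4 -1-> S1 -1-> S3 -0-> S4 -2-> S3 -2-> S0 -0-> S4 -1-> S1 -1-> S3 -2-> S0 -2-> S0  → end S0, rejected
w3: Trace: S1 -0-> S0 -2-> S0 -0-> S4 -2-> S3 -2-> S0 -1-> S5 -1-> S0 -0-> S4 -0-> S0 -1-> S5 -2-> S6 -1-> S6 -2-> S6 -0-> S3 -2-> S0  → end S0, rejected
w4: Trace: S1 -2-> S6 -1-> S6 -1-> S6 -1-> S6 -0-> S3 -0-> S4 -2-> S3 -0-> S4 -2-> S3 -2-> S0 -0-> S4 -1-> S1  → end S1, rejected
w5: Trace: S1 -0-> S0 -2-> S0 -2-> S0 -0-> S4 -0-> S0 -1-> S5 -2-> S6 -0-> S3 -2-> S0 -1-> S5  → end S5, accepted

2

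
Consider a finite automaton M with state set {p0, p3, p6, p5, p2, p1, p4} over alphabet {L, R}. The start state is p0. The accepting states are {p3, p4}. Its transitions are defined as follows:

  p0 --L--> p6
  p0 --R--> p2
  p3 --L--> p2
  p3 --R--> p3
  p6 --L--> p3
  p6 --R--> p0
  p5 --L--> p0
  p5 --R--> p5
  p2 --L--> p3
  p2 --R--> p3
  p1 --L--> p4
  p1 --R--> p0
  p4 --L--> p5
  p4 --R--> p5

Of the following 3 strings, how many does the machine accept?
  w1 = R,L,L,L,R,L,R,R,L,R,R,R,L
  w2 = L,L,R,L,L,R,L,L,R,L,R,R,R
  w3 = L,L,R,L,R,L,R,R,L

1

w1: p0 → p2 → p3 → p2 → p3 → p3 → p2 → p3 → p3 → p2 → p3 → p3 → p3 → p2  → end p2, rejected
w2: p0 → p6 → p3 → p3 → p2 → p3 → p3 → p2 → p3 → p3 → p2 → p3 → p3 → p3  → end p3, accepted
w3: p0 → p6 → p3 → p3 → p2 → p3 → p2 → p3 → p3 → p2  → end p2, rejected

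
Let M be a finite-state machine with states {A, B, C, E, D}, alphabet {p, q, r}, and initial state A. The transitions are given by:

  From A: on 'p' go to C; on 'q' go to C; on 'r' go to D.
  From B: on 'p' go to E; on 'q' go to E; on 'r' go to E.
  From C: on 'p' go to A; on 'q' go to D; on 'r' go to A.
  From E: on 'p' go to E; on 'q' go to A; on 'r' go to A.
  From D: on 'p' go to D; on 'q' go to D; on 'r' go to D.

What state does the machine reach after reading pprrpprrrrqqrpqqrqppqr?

start at A
read 'p': A → C
read 'p': C → A
read 'r': A → D
read 'r': D → D
read 'p': D → D
read 'p': D → D
read 'r': D → D
read 'r': D → D
read 'r': D → D
read 'r': D → D
read 'q': D → D
read 'q': D → D
read 'r': D → D
read 'p': D → D
read 'q': D → D
read 'q': D → D
read 'r': D → D
read 'q': D → D
read 'p': D → D
read 'p': D → D
read 'q': D → D
read 'r': D → D

D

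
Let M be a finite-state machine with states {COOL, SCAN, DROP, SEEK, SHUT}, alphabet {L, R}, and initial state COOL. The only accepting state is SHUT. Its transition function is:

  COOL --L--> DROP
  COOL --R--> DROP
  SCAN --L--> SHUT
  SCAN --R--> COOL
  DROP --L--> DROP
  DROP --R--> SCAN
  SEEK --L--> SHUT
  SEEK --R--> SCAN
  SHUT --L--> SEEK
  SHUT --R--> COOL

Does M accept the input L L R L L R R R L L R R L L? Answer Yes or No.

Trace: COOL -L-> DROP -L-> DROP -R-> SCAN -L-> SHUT -L-> SEEK -R-> SCAN -R-> COOL -R-> DROP -L-> DROP -L-> DROP -R-> SCAN -R-> COOL -L-> DROP -L-> DROP
End state DROP is not accepting.

No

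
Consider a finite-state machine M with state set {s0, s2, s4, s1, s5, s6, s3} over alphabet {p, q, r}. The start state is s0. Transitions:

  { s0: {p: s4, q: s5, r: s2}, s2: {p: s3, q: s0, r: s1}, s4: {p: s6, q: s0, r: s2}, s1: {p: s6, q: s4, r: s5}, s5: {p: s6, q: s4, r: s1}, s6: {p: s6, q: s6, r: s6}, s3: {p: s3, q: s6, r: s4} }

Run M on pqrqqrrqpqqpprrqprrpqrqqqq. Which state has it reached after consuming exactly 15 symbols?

s0 → s4 → s0 → s2 → s0 → s5 → s1 → s5 → s4 → s6 → s6 → s6 → s6 → s6 → s6 → s6
After 15 symbols: s6.

s6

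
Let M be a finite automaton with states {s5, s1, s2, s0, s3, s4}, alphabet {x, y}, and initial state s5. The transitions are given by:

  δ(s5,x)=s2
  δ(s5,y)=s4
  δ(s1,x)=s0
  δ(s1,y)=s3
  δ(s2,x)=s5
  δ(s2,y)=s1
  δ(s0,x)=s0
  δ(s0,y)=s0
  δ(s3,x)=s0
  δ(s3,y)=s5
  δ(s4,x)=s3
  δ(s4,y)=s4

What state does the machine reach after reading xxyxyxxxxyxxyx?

s5 → s2 → s5 → s4 → s3 → s5 → s2 → s5 → s2 → s5 → s4 → s3 → s0 → s0 → s0

s0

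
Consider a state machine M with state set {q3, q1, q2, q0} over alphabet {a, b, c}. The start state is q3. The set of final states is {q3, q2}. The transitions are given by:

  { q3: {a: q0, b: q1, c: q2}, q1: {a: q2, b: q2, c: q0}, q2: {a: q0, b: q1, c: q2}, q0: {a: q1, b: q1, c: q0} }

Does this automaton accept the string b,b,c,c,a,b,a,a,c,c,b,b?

Yes

start at q3
read 'b': q3 → q1
read 'b': q1 → q2
read 'c': q2 → q2
read 'c': q2 → q2
read 'a': q2 → q0
read 'b': q0 → q1
read 'a': q1 → q2
read 'a': q2 → q0
read 'c': q0 → q0
read 'c': q0 → q0
read 'b': q0 → q1
read 'b': q1 → q2
End state q2 is accepting.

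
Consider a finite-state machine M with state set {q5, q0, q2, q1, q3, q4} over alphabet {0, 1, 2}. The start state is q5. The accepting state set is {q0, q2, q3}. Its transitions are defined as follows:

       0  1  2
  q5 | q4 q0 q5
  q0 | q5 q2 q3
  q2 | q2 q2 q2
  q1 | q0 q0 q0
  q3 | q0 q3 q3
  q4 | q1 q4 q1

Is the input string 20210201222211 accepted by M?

Trace: q5 -2-> q5 -0-> q4 -2-> q1 -1-> q0 -0-> q5 -2-> q5 -0-> q4 -1-> q4 -2-> q1 -2-> q0 -2-> q3 -2-> q3 -1-> q3 -1-> q3
End state q3 is accepting.

Yes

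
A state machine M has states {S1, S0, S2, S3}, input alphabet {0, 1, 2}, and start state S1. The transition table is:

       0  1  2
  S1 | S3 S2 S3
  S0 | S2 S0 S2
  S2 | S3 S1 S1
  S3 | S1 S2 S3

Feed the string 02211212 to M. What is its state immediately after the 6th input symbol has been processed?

start at S1
read '0': S1 → S3
read '2': S3 → S3
read '2': S3 → S3
read '1': S3 → S2
read '1': S2 → S1
read '2': S1 → S3
After 6 symbols: S3.

S3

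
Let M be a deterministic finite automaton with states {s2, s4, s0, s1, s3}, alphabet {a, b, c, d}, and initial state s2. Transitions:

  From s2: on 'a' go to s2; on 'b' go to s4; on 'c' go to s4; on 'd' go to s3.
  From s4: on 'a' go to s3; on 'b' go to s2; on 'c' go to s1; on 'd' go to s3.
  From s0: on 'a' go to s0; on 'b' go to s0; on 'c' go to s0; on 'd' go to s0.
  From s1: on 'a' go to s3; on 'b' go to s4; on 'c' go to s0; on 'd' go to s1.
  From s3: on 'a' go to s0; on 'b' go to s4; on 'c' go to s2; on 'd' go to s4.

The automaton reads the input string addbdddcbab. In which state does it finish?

s4

Trace: s2 -a-> s2 -d-> s3 -d-> s4 -b-> s2 -d-> s3 -d-> s4 -d-> s3 -c-> s2 -b-> s4 -a-> s3 -b-> s4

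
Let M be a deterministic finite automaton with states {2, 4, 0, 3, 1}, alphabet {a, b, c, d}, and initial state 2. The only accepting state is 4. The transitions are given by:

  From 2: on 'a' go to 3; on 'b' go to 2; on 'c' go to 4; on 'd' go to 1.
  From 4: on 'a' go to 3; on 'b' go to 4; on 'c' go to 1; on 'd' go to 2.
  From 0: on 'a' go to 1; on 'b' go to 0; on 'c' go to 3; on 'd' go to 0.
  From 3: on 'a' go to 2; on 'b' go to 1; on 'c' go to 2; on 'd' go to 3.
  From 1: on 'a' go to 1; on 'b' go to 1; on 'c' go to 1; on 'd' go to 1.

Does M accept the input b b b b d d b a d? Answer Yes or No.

No

2 → 2 → 2 → 2 → 2 → 1 → 1 → 1 → 1 → 1
End state 1 is not accepting.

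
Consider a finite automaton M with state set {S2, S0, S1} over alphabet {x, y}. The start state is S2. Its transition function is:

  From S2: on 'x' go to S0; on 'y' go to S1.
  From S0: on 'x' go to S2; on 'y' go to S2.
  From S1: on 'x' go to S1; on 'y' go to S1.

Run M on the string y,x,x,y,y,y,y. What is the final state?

S2 → S1 → S1 → S1 → S1 → S1 → S1 → S1

S1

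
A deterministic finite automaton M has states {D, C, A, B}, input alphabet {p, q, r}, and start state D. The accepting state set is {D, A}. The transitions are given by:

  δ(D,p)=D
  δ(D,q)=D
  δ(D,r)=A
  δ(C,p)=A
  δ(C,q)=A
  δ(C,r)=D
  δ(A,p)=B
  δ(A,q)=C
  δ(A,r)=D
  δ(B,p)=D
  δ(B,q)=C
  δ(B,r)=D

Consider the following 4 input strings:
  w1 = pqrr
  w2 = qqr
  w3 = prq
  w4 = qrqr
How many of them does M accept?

w1: Trace: D -p-> D -q-> D -r-> A -r-> D  → end D, accepted
w2: Trace: D -q-> D -q-> D -r-> A  → end A, accepted
w3: Trace: D -p-> D -r-> A -q-> C  → end C, rejected
w4: Trace: D -q-> D -r-> A -q-> C -r-> D  → end D, accepted

3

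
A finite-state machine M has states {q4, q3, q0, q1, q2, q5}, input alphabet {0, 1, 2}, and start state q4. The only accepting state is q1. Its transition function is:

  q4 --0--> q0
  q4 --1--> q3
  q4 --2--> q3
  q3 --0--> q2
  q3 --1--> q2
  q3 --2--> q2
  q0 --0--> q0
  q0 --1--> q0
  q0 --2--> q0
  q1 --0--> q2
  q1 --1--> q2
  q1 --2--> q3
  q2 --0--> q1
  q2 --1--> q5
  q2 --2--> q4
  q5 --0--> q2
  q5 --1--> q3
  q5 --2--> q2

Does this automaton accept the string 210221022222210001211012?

No

q4 → q3 → q2 → q1 → q3 → q2 → q5 → q2 → q4 → q3 → q2 → q4 → q3 → q2 → q5 → q2 → q1 → q2 → q5 → q2 → q5 → q3 → q2 → q5 → q2
End state q2 is not accepting.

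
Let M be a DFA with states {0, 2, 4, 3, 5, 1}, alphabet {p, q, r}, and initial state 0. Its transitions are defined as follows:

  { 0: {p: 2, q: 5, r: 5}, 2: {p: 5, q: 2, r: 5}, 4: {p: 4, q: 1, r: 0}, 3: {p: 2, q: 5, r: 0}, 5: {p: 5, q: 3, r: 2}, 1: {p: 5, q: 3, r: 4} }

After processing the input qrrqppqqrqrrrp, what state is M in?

Trace: 0 -q-> 5 -r-> 2 -r-> 5 -q-> 3 -p-> 2 -p-> 5 -q-> 3 -q-> 5 -r-> 2 -q-> 2 -r-> 5 -r-> 2 -r-> 5 -p-> 5

5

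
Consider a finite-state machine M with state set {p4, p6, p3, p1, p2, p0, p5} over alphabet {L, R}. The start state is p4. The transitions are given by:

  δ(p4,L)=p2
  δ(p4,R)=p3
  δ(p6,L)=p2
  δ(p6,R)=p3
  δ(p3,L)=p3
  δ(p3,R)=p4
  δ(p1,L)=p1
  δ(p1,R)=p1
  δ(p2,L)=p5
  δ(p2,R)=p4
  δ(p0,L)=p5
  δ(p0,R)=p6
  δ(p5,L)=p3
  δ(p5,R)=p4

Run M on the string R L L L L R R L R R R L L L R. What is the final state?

p4

start at p4
read 'R': p4 → p3
read 'L': p3 → p3
read 'L': p3 → p3
read 'L': p3 → p3
read 'L': p3 → p3
read 'R': p3 → p4
read 'R': p4 → p3
read 'L': p3 → p3
read 'R': p3 → p4
read 'R': p4 → p3
read 'R': p3 → p4
read 'L': p4 → p2
read 'L': p2 → p5
read 'L': p5 → p3
read 'R': p3 → p4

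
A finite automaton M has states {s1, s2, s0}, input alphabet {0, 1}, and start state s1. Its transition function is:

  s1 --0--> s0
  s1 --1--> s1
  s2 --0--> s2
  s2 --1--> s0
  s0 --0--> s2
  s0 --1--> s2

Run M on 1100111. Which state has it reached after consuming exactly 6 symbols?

s2

start at s1
read '1': s1 → s1
read '1': s1 → s1
read '0': s1 → s0
read '0': s0 → s2
read '1': s2 → s0
read '1': s0 → s2
After 6 symbols: s2.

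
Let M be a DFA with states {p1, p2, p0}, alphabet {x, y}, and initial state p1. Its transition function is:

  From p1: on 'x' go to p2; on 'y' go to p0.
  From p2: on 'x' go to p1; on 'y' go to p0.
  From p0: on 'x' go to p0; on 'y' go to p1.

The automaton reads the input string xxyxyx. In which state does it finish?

p1 → p2 → p1 → p0 → p0 → p1 → p2

p2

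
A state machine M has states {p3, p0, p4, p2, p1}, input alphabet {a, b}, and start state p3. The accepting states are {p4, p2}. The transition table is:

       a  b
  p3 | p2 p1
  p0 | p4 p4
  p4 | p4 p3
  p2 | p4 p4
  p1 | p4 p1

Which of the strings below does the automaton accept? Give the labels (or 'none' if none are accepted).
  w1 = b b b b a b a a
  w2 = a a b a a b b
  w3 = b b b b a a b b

w1: p3 → p1 → p1 → p1 → p1 → p4 → p3 → p2 → p4  → end p4, accepted
w2: p3 → p2 → p4 → p3 → p2 → p4 → p3 → p1  → end p1, rejected
w3: p3 → p1 → p1 → p1 → p1 → p4 → p4 → p3 → p1  → end p1, rejected

w1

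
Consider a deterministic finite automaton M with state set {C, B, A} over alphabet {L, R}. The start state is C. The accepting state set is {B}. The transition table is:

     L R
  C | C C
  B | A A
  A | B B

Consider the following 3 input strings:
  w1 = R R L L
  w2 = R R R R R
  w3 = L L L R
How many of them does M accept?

0

w1:
  start at C
  read 'R': C → C
  read 'R': C → C
  read 'L': C → C
  read 'L': C → C
  end C, rejected
w2:
  start at C
  read 'R': C → C
  read 'R': C → C
  read 'R': C → C
  read 'R': C → C
  read 'R': C → C
  end C, rejected
w3:
  start at C
  read 'L': C → C
  read 'L': C → C
  read 'L': C → C
  read 'R': C → C
  end C, rejected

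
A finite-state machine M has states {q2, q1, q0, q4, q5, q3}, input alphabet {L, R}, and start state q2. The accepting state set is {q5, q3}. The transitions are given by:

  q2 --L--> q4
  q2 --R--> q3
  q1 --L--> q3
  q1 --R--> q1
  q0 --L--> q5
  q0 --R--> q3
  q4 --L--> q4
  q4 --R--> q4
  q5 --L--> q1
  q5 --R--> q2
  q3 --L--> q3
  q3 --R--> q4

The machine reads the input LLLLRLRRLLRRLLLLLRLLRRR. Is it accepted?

q2 → q4 → q4 → q4 → q4 → q4 → q4 → q4 → q4 → q4 → q4 → q4 → q4 → q4 → q4 → q4 → q4 → q4 → q4 → q4 → q4 → q4 → q4 → q4
End state q4 is not accepting.

No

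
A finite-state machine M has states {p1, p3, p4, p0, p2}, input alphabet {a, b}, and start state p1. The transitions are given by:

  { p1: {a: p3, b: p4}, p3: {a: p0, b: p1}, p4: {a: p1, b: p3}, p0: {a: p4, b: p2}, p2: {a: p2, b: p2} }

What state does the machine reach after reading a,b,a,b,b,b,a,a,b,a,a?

p4

p1 → p3 → p1 → p3 → p1 → p4 → p3 → p0 → p4 → p3 → p0 → p4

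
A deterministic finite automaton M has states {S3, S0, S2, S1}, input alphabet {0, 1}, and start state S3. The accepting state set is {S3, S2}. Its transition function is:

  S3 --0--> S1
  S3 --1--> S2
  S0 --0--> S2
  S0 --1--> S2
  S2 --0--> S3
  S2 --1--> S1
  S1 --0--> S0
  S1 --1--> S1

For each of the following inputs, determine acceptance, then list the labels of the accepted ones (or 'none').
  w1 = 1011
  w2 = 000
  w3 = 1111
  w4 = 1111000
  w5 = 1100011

w1:
  start at S3
  read '1': S3 → S2
  read '0': S2 → S3
  read '1': S3 → S2
  read '1': S2 → S1
  end S1, rejected
w2:
  start at S3
  read '0': S3 → S1
  read '0': S1 → S0
  read '0': S0 → S2
  end S2, accepted
w3:
  start at S3
  read '1': S3 → S2
  read '1': S2 → S1
  read '1': S1 → S1
  read '1': S1 → S1
  end S1, rejected
w4:
  start at S3
  read '1': S3 → S2
  read '1': S2 → S1
  read '1': S1 → S1
  read '1': S1 → S1
  read '0': S1 → S0
  read '0': S0 → S2
  read '0': S2 → S3
  end S3, accepted
w5:
  start at S3
  read '1': S3 → S2
  read '1': S2 → S1
  read '0': S1 → S0
  read '0': S0 → S2
  read '0': S2 → S3
  read '1': S3 → S2
  read '1': S2 → S1
  end S1, rejected

w2, w4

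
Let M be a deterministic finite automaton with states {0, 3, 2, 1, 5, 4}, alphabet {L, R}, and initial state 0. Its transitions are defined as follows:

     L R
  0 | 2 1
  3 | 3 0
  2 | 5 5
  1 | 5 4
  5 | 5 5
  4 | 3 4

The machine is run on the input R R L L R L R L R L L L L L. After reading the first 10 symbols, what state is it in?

start at 0
read 'R': 0 → 1
read 'R': 1 → 4
read 'L': 4 → 3
read 'L': 3 → 3
read 'R': 3 → 0
read 'L': 0 → 2
read 'R': 2 → 5
read 'L': 5 → 5
read 'R': 5 → 5
read 'L': 5 → 5
After 10 symbols: 5.

5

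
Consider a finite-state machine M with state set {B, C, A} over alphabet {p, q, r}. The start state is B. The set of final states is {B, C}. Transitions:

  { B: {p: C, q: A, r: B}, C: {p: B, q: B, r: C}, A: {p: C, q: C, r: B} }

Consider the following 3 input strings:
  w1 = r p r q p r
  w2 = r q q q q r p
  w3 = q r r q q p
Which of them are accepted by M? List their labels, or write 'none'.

w1: B → B → C → C → B → C → C  → end C, accepted
w2: B → B → A → C → B → A → B → C  → end C, accepted
w3: B → A → B → B → A → C → B  → end B, accepted

w1, w2, w3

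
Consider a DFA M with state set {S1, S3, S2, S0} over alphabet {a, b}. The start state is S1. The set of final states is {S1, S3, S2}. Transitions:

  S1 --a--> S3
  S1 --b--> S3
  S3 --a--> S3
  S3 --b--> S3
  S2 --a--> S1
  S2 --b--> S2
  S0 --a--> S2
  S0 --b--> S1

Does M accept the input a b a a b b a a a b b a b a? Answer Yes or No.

start at S1
read 'a': S1 → S3
read 'b': S3 → S3
read 'a': S3 → S3
read 'a': S3 → S3
read 'b': S3 → S3
read 'b': S3 → S3
read 'a': S3 → S3
read 'a': S3 → S3
read 'a': S3 → S3
read 'b': S3 → S3
read 'b': S3 → S3
read 'a': S3 → S3
read 'b': S3 → S3
read 'a': S3 → S3
End state S3 is accepting.

Yes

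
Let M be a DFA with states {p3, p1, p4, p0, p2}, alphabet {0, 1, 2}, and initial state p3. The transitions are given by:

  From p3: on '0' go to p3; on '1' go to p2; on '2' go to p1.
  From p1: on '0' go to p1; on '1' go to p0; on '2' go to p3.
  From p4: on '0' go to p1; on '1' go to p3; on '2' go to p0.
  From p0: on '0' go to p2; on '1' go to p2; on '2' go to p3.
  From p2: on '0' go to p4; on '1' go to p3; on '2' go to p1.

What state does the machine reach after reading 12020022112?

p3 → p2 → p1 → p1 → p3 → p3 → p3 → p1 → p3 → p2 → p3 → p1

p1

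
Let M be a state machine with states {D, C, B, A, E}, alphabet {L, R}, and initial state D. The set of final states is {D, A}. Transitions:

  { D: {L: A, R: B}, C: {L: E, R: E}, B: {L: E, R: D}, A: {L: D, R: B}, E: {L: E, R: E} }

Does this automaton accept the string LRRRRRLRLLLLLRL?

D → A → B → D → B → D → B → E → E → E → E → E → E → E → E → E
End state E is not accepting.

No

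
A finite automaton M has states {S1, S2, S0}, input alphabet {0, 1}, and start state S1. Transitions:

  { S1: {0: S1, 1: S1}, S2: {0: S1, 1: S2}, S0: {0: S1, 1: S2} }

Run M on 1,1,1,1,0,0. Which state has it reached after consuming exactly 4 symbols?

S1

S1 → S1 → S1 → S1 → S1
After 4 symbols: S1.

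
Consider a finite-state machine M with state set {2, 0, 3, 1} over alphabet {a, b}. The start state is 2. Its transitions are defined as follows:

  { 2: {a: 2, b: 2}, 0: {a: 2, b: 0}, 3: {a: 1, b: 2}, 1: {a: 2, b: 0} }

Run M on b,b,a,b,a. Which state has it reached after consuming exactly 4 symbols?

start at 2
read 'b': 2 → 2
read 'b': 2 → 2
read 'a': 2 → 2
read 'b': 2 → 2
After 4 symbols: 2.

2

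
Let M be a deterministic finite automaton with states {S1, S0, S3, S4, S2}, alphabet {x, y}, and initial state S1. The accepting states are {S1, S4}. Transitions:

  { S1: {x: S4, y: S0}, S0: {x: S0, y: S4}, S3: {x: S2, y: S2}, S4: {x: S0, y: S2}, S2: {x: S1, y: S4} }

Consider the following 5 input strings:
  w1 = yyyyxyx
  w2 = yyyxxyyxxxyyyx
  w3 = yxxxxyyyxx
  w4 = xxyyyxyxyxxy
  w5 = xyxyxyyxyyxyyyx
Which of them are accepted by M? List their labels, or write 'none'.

w4

w1:
  start at S1
  read 'y': S1 → S0
  read 'y': S0 → S4
  read 'y': S4 → S2
  read 'y': S2 → S4
  read 'x': S4 → S0
  read 'y': S0 → S4
  read 'x': S4 → S0
  end S0, rejected
w2:
  start at S1
  read 'y': S1 → S0
  read 'y': S0 → S4
  read 'y': S4 → S2
  read 'x': S2 → S1
  read 'x': S1 → S4
  read 'y': S4 → S2
  read 'y': S2 → S4
  read 'x': S4 → S0
  read 'x': S0 → S0
  read 'x': S0 → S0
  read 'y': S0 → S4
  read 'y': S4 → S2
  read 'y': S2 → S4
  read 'x': S4 → S0
  end S0, rejected
w3:
  start at S1
  read 'y': S1 → S0
  read 'x': S0 → S0
  read 'x': S0 → S0
  read 'x': S0 → S0
  read 'x': S0 → S0
  read 'y': S0 → S4
  read 'y': S4 → S2
  read 'y': S2 → S4
  read 'x': S4 → S0
  read 'x': S0 → S0
  end S0, rejected
w4:
  start at S1
  read 'x': S1 → S4
  read 'x': S4 → S0
  read 'y': S0 → S4
  read 'y': S4 → S2
  read 'y': S2 → S4
  read 'x': S4 → S0
  read 'y': S0 → S4
  read 'x': S4 → S0
  read 'y': S0 → S4
  read 'x': S4 → S0
  read 'x': S0 → S0
  read 'y': S0 → S4
  end S4, accepted
w5:
  start at S1
  read 'x': S1 → S4
  read 'y': S4 → S2
  read 'x': S2 → S1
  read 'y': S1 → S0
  read 'x': S0 → S0
  read 'y': S0 → S4
  read 'y': S4 → S2
  read 'x': S2 → S1
  read 'y': S1 → S0
  read 'y': S0 → S4
  read 'x': S4 → S0
  read 'y': S0 → S4
  read 'y': S4 → S2
  read 'y': S2 → S4
  read 'x': S4 → S0
  end S0, rejected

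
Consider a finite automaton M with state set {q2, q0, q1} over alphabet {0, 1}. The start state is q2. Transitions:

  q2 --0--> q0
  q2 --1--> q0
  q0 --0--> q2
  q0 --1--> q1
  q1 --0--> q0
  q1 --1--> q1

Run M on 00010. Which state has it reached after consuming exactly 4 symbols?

q2 → q0 → q2 → q0 → q1
After 4 symbols: q1.

q1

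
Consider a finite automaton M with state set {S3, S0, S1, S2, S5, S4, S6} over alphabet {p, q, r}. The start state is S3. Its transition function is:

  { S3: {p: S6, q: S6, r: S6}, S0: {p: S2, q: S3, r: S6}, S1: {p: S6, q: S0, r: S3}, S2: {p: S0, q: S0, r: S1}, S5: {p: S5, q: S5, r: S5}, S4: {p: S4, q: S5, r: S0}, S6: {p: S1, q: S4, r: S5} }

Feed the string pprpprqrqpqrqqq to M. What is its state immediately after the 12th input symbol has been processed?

S5

start at S3
read 'p': S3 → S6
read 'p': S6 → S1
read 'r': S1 → S3
read 'p': S3 → S6
read 'p': S6 → S1
read 'r': S1 → S3
read 'q': S3 → S6
read 'r': S6 → S5
read 'q': S5 → S5
read 'p': S5 → S5
read 'q': S5 → S5
read 'r': S5 → S5
After 12 symbols: S5.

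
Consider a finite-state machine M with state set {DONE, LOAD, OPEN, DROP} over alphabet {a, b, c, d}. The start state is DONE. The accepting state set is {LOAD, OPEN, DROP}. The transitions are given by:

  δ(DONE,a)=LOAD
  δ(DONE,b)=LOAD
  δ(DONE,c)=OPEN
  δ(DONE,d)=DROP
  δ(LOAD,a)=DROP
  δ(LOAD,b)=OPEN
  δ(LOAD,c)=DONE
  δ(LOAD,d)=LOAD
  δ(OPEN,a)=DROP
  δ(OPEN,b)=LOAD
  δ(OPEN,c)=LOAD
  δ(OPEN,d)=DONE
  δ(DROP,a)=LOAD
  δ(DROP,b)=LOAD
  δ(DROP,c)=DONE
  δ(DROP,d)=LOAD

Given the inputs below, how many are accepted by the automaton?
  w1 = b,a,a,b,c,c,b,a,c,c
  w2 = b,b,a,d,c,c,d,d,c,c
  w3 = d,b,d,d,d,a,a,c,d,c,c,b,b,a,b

w1: Trace: DONE -b-> LOAD -a-> DROP -a-> LOAD -b-> OPEN -c-> LOAD -c-> DONE -b-> LOAD -a-> DROP -c-> DONE -c-> OPEN  → end OPEN, accepted
w2: Trace: DONE -b-> LOAD -b-> OPEN -a-> DROP -d-> LOAD -c-> DONE -c-> OPEN -d-> DONE -d-> DROP -c-> DONE -c-> OPEN  → end OPEN, accepted
w3: Trace: DONE -d-> DROP -b-> LOAD -d-> LOAD -d-> LOAD -d-> LOAD -a-> DROP -a-> LOAD -c-> DONE -d-> DROP -c-> DONE -c-> OPEN -b-> LOAD -b-> OPEN -a-> DROP -b-> LOAD  → end LOAD, accepted

3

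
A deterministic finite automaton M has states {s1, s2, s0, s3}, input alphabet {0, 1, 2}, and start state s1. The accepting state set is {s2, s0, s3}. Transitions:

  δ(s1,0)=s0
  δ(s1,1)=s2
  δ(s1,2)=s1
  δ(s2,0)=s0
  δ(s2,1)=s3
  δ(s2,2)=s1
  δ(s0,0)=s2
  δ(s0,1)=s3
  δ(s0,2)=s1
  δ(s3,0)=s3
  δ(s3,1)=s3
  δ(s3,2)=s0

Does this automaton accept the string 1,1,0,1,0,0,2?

start at s1
read '1': s1 → s2
read '1': s2 → s3
read '0': s3 → s3
read '1': s3 → s3
read '0': s3 → s3
read '0': s3 → s3
read '2': s3 → s0
End state s0 is accepting.

Yes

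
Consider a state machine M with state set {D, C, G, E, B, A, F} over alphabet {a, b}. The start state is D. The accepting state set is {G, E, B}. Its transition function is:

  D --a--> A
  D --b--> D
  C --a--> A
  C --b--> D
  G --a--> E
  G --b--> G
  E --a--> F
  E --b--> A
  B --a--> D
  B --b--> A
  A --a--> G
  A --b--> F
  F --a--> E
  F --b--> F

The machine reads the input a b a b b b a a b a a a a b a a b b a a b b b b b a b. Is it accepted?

D → A → F → E → A → F → F → E → F → F → E → F → E → F → F → E → F → F → F → E → F → F → F → F → F → F → E → A
End state A is not accepting.

No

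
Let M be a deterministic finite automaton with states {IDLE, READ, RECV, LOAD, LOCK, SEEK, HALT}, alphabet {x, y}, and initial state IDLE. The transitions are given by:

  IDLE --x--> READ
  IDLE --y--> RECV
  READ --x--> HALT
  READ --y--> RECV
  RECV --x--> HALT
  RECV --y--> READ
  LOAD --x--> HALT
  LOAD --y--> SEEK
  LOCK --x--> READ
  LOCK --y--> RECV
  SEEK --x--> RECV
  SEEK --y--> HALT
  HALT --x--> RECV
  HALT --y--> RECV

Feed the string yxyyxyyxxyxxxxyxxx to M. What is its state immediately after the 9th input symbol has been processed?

start at IDLE
read 'y': IDLE → RECV
read 'x': RECV → HALT
read 'y': HALT → RECV
read 'y': RECV → READ
read 'x': READ → HALT
read 'y': HALT → RECV
read 'y': RECV → READ
read 'x': READ → HALT
read 'x': HALT → RECV
After 9 symbols: RECV.

RECV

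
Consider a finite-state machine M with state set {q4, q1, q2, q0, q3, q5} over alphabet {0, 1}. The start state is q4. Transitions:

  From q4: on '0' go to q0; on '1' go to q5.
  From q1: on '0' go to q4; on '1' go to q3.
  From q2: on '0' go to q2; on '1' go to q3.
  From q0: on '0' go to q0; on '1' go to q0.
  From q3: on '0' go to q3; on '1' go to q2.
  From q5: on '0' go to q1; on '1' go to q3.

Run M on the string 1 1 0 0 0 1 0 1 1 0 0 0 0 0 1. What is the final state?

Trace: q4 -1-> q5 -1-> q3 -0-> q3 -0-> q3 -0-> q3 -1-> q2 -0-> q2 -1-> q3 -1-> q2 -0-> q2 -0-> q2 -0-> q2 -0-> q2 -0-> q2 -1-> q3

q3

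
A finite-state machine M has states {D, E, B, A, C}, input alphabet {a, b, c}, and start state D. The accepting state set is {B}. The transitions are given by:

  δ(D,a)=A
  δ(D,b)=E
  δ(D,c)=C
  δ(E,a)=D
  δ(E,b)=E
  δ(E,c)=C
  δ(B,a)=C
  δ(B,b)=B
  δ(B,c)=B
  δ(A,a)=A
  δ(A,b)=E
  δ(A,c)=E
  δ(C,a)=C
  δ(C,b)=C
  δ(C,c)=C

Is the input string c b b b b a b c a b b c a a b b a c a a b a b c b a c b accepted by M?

No

Trace: D -c-> C -b-> C -b-> C -b-> C -b-> C -a-> C -b-> C -c-> C -a-> C -b-> C -b-> C -c-> C -a-> C -a-> C -b-> C -b-> C -a-> C -c-> C -a-> C -a-> C -b-> C -a-> C -b-> C -c-> C -b-> C -a-> C -c-> C -b-> C
End state C is not accepting.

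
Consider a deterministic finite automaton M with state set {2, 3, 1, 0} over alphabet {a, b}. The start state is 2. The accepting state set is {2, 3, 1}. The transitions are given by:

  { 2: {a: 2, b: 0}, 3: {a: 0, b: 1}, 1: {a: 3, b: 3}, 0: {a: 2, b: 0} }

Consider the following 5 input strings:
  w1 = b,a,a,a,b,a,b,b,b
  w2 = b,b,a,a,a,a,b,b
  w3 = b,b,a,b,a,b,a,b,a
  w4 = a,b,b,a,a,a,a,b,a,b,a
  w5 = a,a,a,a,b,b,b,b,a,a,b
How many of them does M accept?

2

w1: Trace: 2 -b-> 0 -a-> 2 -a-> 2 -a-> 2 -b-> 0 -a-> 2 -b-> 0 -b-> 0 -b-> 0  → end 0, rejected
w2: Trace: 2 -b-> 0 -b-> 0 -a-> 2 -a-> 2 -a-> 2 -a-> 2 -b-> 0 -b-> 0  → end 0, rejected
w3: Trace: 2 -b-> 0 -b-> 0 -a-> 2 -b-> 0 -a-> 2 -b-> 0 -a-> 2 -b-> 0 -a-> 2  → end 2, accepted
w4: Trace: 2 -a-> 2 -b-> 0 -b-> 0 -a-> 2 -a-> 2 -a-> 2 -a-> 2 -b-> 0 -a-> 2 -b-> 0 -a-> 2  → end 2, accepted
w5: Trace: 2 -a-> 2 -a-> 2 -a-> 2 -a-> 2 -b-> 0 -b-> 0 -b-> 0 -b-> 0 -a-> 2 -a-> 2 -b-> 0  → end 0, rejected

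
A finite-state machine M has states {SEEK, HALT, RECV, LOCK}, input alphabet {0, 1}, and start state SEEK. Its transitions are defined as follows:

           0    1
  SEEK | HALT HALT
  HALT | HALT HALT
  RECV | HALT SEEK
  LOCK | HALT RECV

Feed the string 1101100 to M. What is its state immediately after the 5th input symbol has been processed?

Trace: SEEK -1-> HALT -1-> HALT -0-> HALT -1-> HALT -1-> HALT
After 5 symbols: HALT.

HALT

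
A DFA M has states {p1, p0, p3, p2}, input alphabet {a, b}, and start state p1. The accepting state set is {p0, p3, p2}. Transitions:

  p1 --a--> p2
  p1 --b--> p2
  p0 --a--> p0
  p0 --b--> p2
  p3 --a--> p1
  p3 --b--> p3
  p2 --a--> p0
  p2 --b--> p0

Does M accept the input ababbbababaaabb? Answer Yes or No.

p1 → p2 → p0 → p0 → p2 → p0 → p2 → p0 → p2 → p0 → p2 → p0 → p0 → p0 → p2 → p0
End state p0 is accepting.

Yes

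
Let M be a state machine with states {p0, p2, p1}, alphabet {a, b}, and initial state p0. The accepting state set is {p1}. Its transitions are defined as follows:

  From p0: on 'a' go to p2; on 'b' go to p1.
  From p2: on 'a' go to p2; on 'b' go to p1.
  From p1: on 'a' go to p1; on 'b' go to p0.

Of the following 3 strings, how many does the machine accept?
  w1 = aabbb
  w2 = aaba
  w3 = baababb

2

w1:
  start at p0
  read 'a': p0 → p2
  read 'a': p2 → p2
  read 'b': p2 → p1
  read 'b': p1 → p0
  read 'b': p0 → p1
  end p1, accepted
w2:
  start at p0
  read 'a': p0 → p2
  read 'a': p2 → p2
  read 'b': p2 → p1
  read 'a': p1 → p1
  end p1, accepted
w3:
  start at p0
  read 'b': p0 → p1
  read 'a': p1 → p1
  read 'a': p1 → p1
  read 'b': p1 → p0
  read 'a': p0 → p2
  read 'b': p2 → p1
  read 'b': p1 → p0
  end p0, rejected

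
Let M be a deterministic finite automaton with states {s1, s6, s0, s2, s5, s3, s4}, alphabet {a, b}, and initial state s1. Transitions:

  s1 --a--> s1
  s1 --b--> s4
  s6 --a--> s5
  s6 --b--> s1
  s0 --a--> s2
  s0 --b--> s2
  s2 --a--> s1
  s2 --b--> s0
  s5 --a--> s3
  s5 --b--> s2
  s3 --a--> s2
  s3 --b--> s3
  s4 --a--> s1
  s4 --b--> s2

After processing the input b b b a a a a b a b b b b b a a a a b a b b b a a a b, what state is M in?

s1 → s4 → s2 → s0 → s2 → s1 → s1 → s1 → s4 → s1 → s4 → s2 → s0 → s2 → s0 → s2 → s1 → s1 → s1 → s4 → s1 → s4 → s2 → s0 → s2 → s1 → s1 → s4

s4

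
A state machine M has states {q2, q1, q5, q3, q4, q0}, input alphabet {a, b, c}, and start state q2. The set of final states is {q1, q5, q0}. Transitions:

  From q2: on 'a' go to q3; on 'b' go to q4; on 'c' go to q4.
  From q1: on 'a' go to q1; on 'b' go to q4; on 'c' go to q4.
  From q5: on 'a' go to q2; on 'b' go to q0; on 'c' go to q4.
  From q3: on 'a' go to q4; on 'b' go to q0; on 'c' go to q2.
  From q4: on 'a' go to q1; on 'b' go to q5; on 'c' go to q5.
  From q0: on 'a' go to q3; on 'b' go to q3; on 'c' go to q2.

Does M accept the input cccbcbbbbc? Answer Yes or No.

Trace: q2 -c-> q4 -c-> q5 -c-> q4 -b-> q5 -c-> q4 -b-> q5 -b-> q0 -b-> q3 -b-> q0 -c-> q2
End state q2 is not accepting.

No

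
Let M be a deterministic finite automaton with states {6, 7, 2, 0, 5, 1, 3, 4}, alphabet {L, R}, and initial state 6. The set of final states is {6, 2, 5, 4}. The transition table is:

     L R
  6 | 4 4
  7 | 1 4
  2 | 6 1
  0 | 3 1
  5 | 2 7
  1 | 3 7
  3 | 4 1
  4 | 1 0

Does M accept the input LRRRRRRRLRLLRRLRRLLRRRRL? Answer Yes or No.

No

6 → 4 → 0 → 1 → 7 → 4 → 0 → 1 → 7 → 1 → 7 → 1 → 3 → 1 → 7 → 1 → 7 → 4 → 1 → 3 → 1 → 7 → 4 → 0 → 3
End state 3 is not accepting.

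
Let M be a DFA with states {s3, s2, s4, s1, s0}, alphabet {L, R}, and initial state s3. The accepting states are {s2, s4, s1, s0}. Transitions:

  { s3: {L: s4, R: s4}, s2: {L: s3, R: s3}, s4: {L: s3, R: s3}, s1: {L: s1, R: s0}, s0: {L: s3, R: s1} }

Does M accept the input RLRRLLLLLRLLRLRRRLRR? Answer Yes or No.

No

start at s3
read 'R': s3 → s4
read 'L': s4 → s3
read 'R': s3 → s4
read 'R': s4 → s3
read 'L': s3 → s4
read 'L': s4 → s3
read 'L': s3 → s4
read 'L': s4 → s3
read 'L': s3 → s4
read 'R': s4 → s3
read 'L': s3 → s4
read 'L': s4 → s3
read 'R': s3 → s4
read 'L': s4 → s3
read 'R': s3 → s4
read 'R': s4 → s3
read 'R': s3 → s4
read 'L': s4 → s3
read 'R': s3 → s4
read 'R': s4 → s3
End state s3 is not accepting.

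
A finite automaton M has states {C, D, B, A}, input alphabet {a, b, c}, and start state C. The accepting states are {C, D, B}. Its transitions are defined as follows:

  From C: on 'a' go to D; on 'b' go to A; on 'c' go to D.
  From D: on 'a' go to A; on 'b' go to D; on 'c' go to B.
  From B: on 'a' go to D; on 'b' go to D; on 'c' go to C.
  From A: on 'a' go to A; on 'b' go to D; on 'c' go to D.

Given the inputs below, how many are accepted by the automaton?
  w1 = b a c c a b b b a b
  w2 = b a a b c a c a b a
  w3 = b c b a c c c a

2

w1:
  start at C
  read 'b': C → A
  read 'a': A → A
  read 'c': A → D
  read 'c': D → B
  read 'a': B → D
  read 'b': D → D
  read 'b': D → D
  read 'b': D → D
  read 'a': D → A
  read 'b': A → D
  end D, accepted
w2:
  start at C
  read 'b': C → A
  read 'a': A → A
  read 'a': A → A
  read 'b': A → D
  read 'c': D → B
  read 'a': B → D
  read 'c': D → B
  read 'a': B → D
  read 'b': D → D
  read 'a': D → A
  end A, rejected
w3:
  start at C
  read 'b': C → A
  read 'c': A → D
  read 'b': D → D
  read 'a': D → A
  read 'c': A → D
  read 'c': D → B
  read 'c': B → C
  read 'a': C → D
  end D, accepted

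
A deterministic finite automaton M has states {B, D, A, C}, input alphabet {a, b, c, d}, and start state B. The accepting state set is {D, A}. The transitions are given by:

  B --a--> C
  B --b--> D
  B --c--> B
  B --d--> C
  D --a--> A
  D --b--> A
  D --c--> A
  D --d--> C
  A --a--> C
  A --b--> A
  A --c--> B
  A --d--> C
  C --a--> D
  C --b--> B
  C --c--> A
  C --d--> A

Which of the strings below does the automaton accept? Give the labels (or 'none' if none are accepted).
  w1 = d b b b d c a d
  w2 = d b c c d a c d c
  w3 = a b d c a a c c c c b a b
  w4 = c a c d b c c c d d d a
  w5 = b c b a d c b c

w1:
  start at B
  read 'd': B → C
  read 'b': C → B
  read 'b': B → D
  read 'b': D → A
  read 'd': A → C
  read 'c': C → A
  read 'a': A → C
  read 'd': C → A
  end A, accepted
w2:
  start at B
  read 'd': B → C
  read 'b': C → B
  read 'c': B → B
  read 'c': B → B
  read 'd': B → C
  read 'a': C → D
  read 'c': D → A
  read 'd': A → C
  read 'c': C → A
  end A, accepted
w3:
  start at B
  read 'a': B → C
  read 'b': C → B
  read 'd': B → C
  read 'c': C → A
  read 'a': A → C
  read 'a': C → D
  read 'c': D → A
  read 'c': A → B
  read 'c': B → B
  read 'c': B → B
  read 'b': B → D
  read 'a': D → A
  read 'b': A → A
  end A, accepted
w4:
  start at B
  read 'c': B → B
  read 'a': B → C
  read 'c': C → A
  read 'd': A → C
  read 'b': C → B
  read 'c': B → B
  read 'c': B → B
  read 'c': B → B
  read 'd': B → C
  read 'd': C → A
  read 'd': A → C
  read 'a': C → D
  end D, accepted
w5:
  start at B
  read 'b': B → D
  read 'c': D → A
  read 'b': A → A
  read 'a': A → C
  read 'd': C → A
  read 'c': A → B
  read 'b': B → D
  read 'c': D → A
  end A, accepted

w1, w2, w3, w4, w5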